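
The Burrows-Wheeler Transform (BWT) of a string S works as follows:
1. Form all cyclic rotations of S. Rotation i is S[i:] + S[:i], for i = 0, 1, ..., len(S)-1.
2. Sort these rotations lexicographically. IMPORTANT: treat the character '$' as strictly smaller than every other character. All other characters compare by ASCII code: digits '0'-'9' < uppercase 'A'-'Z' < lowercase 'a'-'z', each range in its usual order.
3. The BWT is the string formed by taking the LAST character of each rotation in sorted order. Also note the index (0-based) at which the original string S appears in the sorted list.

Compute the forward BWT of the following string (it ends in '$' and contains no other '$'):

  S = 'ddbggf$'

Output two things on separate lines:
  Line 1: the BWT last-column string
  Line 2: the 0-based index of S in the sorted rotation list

Answer: fdd$ggb
3

Derivation:
All 7 rotations (rotation i = S[i:]+S[:i]):
  rot[0] = ddbggf$
  rot[1] = dbggf$d
  rot[2] = bggf$dd
  rot[3] = ggf$ddb
  rot[4] = gf$ddbg
  rot[5] = f$ddbgg
  rot[6] = $ddbggf
Sorted (with $ < everything):
  sorted[0] = $ddbggf  (last char: 'f')
  sorted[1] = bggf$dd  (last char: 'd')
  sorted[2] = dbggf$d  (last char: 'd')
  sorted[3] = ddbggf$  (last char: '$')
  sorted[4] = f$ddbgg  (last char: 'g')
  sorted[5] = gf$ddbg  (last char: 'g')
  sorted[6] = ggf$ddb  (last char: 'b')
Last column: fdd$ggb
Original string S is at sorted index 3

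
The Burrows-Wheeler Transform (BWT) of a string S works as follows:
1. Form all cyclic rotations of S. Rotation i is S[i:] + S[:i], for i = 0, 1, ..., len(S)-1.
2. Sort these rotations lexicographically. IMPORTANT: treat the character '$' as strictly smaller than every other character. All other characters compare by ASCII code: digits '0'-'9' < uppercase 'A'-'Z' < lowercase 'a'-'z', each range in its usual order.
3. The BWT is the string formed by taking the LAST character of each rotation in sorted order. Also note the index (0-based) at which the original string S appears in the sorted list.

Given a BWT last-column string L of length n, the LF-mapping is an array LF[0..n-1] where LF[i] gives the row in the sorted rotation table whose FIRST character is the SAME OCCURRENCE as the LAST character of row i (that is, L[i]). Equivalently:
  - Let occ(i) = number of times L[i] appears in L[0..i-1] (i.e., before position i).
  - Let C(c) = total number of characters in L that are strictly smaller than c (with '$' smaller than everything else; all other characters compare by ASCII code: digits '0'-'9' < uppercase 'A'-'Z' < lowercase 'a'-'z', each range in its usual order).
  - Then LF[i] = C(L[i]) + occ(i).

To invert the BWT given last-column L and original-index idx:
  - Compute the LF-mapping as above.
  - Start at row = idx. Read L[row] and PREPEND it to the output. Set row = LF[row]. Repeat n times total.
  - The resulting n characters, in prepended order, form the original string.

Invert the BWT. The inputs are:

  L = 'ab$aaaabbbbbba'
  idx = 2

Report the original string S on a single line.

LF mapping: 1 7 0 2 3 4 5 8 9 10 11 12 13 6
Walk LF starting at row 2, prepending L[row]:
  step 1: row=2, L[2]='$', prepend. Next row=LF[2]=0
  step 2: row=0, L[0]='a', prepend. Next row=LF[0]=1
  step 3: row=1, L[1]='b', prepend. Next row=LF[1]=7
  step 4: row=7, L[7]='b', prepend. Next row=LF[7]=8
  step 5: row=8, L[8]='b', prepend. Next row=LF[8]=9
  step 6: row=9, L[9]='b', prepend. Next row=LF[9]=10
  step 7: row=10, L[10]='b', prepend. Next row=LF[10]=11
  step 8: row=11, L[11]='b', prepend. Next row=LF[11]=12
  step 9: row=12, L[12]='b', prepend. Next row=LF[12]=13
  step 10: row=13, L[13]='a', prepend. Next row=LF[13]=6
  step 11: row=6, L[6]='a', prepend. Next row=LF[6]=5
  step 12: row=5, L[5]='a', prepend. Next row=LF[5]=4
  step 13: row=4, L[4]='a', prepend. Next row=LF[4]=3
  step 14: row=3, L[3]='a', prepend. Next row=LF[3]=2
Reversed output: aaaaabbbbbbba$

Answer: aaaaabbbbbbba$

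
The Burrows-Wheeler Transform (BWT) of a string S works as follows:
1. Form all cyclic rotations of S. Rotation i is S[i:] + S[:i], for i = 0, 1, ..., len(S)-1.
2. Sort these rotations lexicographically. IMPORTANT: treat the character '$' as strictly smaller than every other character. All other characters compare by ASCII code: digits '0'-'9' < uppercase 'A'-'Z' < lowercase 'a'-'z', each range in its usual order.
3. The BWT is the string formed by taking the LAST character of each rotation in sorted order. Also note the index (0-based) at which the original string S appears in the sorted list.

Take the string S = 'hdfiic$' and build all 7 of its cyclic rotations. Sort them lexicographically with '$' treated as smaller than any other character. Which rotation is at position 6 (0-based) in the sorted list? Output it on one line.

Answer: iic$hdf

Derivation:
All 7 rotations (rotation i = S[i:]+S[:i]):
  rot[0] = hdfiic$
  rot[1] = dfiic$h
  rot[2] = fiic$hd
  rot[3] = iic$hdf
  rot[4] = ic$hdfi
  rot[5] = c$hdfii
  rot[6] = $hdfiic
Sorted (with $ < everything):
  sorted[0] = $hdfiic
  sorted[1] = c$hdfii
  sorted[2] = dfiic$h
  sorted[3] = fiic$hd
  sorted[4] = hdfiic$
  sorted[5] = ic$hdfi
  sorted[6] = iic$hdf
sorted[6] = iic$hdf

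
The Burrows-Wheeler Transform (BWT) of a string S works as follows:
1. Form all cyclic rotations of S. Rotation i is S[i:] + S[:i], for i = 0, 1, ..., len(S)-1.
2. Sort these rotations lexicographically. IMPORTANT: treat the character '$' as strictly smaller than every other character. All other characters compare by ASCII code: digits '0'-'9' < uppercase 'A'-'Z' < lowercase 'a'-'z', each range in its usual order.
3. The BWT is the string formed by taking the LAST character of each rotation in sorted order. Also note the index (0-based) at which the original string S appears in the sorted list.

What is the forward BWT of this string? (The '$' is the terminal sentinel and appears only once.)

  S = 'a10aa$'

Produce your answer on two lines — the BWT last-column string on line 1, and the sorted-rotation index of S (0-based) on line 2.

Answer: a1aa$0
4

Derivation:
All 6 rotations (rotation i = S[i:]+S[:i]):
  rot[0] = a10aa$
  rot[1] = 10aa$a
  rot[2] = 0aa$a1
  rot[3] = aa$a10
  rot[4] = a$a10a
  rot[5] = $a10aa
Sorted (with $ < everything):
  sorted[0] = $a10aa  (last char: 'a')
  sorted[1] = 0aa$a1  (last char: '1')
  sorted[2] = 10aa$a  (last char: 'a')
  sorted[3] = a$a10a  (last char: 'a')
  sorted[4] = a10aa$  (last char: '$')
  sorted[5] = aa$a10  (last char: '0')
Last column: a1aa$0
Original string S is at sorted index 4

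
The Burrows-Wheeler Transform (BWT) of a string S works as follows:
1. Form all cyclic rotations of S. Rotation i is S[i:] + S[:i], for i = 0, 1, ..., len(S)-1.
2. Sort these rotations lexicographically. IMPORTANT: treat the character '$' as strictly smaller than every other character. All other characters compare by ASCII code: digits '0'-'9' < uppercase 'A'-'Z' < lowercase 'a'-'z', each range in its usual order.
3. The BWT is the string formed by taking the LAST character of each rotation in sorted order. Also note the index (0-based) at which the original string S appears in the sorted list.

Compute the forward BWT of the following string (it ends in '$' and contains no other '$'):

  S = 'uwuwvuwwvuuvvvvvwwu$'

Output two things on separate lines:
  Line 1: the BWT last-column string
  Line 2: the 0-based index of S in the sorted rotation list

All 20 rotations (rotation i = S[i:]+S[:i]):
  rot[0] = uwuwvuwwvuuvvvvvwwu$
  rot[1] = wuwvuwwvuuvvvvvwwu$u
  rot[2] = uwvuwwvuuvvvvvwwu$uw
  rot[3] = wvuwwvuuvvvvvwwu$uwu
  rot[4] = vuwwvuuvvvvvwwu$uwuw
  rot[5] = uwwvuuvvvvvwwu$uwuwv
  rot[6] = wwvuuvvvvvwwu$uwuwvu
  rot[7] = wvuuvvvvvwwu$uwuwvuw
  rot[8] = vuuvvvvvwwu$uwuwvuww
  rot[9] = uuvvvvvwwu$uwuwvuwwv
  rot[10] = uvvvvvwwu$uwuwvuwwvu
  rot[11] = vvvvvwwu$uwuwvuwwvuu
  rot[12] = vvvvwwu$uwuwvuwwvuuv
  rot[13] = vvvwwu$uwuwvuwwvuuvv
  rot[14] = vvwwu$uwuwvuwwvuuvvv
  rot[15] = vwwu$uwuwvuwwvuuvvvv
  rot[16] = wwu$uwuwvuwwvuuvvvvv
  rot[17] = wu$uwuwvuwwvuuvvvvvw
  rot[18] = u$uwuwvuwwvuuvvvvvww
  rot[19] = $uwuwvuwwvuuvvvvvwwu
Sorted (with $ < everything):
  sorted[0] = $uwuwvuwwvuuvvvvvwwu  (last char: 'u')
  sorted[1] = u$uwuwvuwwvuuvvvvvww  (last char: 'w')
  sorted[2] = uuvvvvvwwu$uwuwvuwwv  (last char: 'v')
  sorted[3] = uvvvvvwwu$uwuwvuwwvu  (last char: 'u')
  sorted[4] = uwuwvuwwvuuvvvvvwwu$  (last char: '$')
  sorted[5] = uwvuwwvuuvvvvvwwu$uw  (last char: 'w')
  sorted[6] = uwwvuuvvvvvwwu$uwuwv  (last char: 'v')
  sorted[7] = vuuvvvvvwwu$uwuwvuww  (last char: 'w')
  sorted[8] = vuwwvuuvvvvvwwu$uwuw  (last char: 'w')
  sorted[9] = vvvvvwwu$uwuwvuwwvuu  (last char: 'u')
  sorted[10] = vvvvwwu$uwuwvuwwvuuv  (last char: 'v')
  sorted[11] = vvvwwu$uwuwvuwwvuuvv  (last char: 'v')
  sorted[12] = vvwwu$uwuwvuwwvuuvvv  (last char: 'v')
  sorted[13] = vwwu$uwuwvuwwvuuvvvv  (last char: 'v')
  sorted[14] = wu$uwuwvuwwvuuvvvvvw  (last char: 'w')
  sorted[15] = wuwvuwwvuuvvvvvwwu$u  (last char: 'u')
  sorted[16] = wvuuvvvvvwwu$uwuwvuw  (last char: 'w')
  sorted[17] = wvuwwvuuvvvvvwwu$uwu  (last char: 'u')
  sorted[18] = wwu$uwuwvuwwvuuvvvvv  (last char: 'v')
  sorted[19] = wwvuuvvvvvwwu$uwuwvu  (last char: 'u')
Last column: uwvu$wvwwuvvvvwuwuvu
Original string S is at sorted index 4

Answer: uwvu$wvwwuvvvvwuwuvu
4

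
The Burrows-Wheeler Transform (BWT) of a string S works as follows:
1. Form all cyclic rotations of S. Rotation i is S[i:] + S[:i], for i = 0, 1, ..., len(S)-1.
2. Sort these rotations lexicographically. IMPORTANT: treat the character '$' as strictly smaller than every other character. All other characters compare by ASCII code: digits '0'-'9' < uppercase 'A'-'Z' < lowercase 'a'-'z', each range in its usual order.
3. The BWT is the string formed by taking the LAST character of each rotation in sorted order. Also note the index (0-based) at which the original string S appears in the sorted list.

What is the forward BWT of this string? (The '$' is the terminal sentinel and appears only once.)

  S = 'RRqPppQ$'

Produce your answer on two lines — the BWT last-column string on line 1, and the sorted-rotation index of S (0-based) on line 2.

All 8 rotations (rotation i = S[i:]+S[:i]):
  rot[0] = RRqPppQ$
  rot[1] = RqPppQ$R
  rot[2] = qPppQ$RR
  rot[3] = PppQ$RRq
  rot[4] = ppQ$RRqP
  rot[5] = pQ$RRqPp
  rot[6] = Q$RRqPpp
  rot[7] = $RRqPppQ
Sorted (with $ < everything):
  sorted[0] = $RRqPppQ  (last char: 'Q')
  sorted[1] = PppQ$RRq  (last char: 'q')
  sorted[2] = Q$RRqPpp  (last char: 'p')
  sorted[3] = RRqPppQ$  (last char: '$')
  sorted[4] = RqPppQ$R  (last char: 'R')
  sorted[5] = pQ$RRqPp  (last char: 'p')
  sorted[6] = ppQ$RRqP  (last char: 'P')
  sorted[7] = qPppQ$RR  (last char: 'R')
Last column: Qqp$RpPR
Original string S is at sorted index 3

Answer: Qqp$RpPR
3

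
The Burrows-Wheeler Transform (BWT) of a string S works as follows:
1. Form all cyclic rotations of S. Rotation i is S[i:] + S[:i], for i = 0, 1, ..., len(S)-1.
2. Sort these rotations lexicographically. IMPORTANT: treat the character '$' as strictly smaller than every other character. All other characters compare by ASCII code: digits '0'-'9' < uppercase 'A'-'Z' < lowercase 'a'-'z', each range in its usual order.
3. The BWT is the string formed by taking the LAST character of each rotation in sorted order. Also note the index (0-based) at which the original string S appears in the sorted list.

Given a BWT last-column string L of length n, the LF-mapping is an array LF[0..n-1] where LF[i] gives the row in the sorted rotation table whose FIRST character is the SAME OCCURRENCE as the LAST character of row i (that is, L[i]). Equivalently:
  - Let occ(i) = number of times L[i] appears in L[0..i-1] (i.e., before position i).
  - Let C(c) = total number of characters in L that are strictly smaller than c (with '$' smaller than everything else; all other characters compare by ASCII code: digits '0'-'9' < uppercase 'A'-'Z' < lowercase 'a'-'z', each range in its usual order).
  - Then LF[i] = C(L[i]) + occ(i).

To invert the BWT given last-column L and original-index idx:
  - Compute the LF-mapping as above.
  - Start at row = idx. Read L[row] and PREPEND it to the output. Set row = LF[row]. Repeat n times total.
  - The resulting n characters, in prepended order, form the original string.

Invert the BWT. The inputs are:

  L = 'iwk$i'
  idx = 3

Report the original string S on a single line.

Answer: kiwi$

Derivation:
LF mapping: 1 4 3 0 2
Walk LF starting at row 3, prepending L[row]:
  step 1: row=3, L[3]='$', prepend. Next row=LF[3]=0
  step 2: row=0, L[0]='i', prepend. Next row=LF[0]=1
  step 3: row=1, L[1]='w', prepend. Next row=LF[1]=4
  step 4: row=4, L[4]='i', prepend. Next row=LF[4]=2
  step 5: row=2, L[2]='k', prepend. Next row=LF[2]=3
Reversed output: kiwi$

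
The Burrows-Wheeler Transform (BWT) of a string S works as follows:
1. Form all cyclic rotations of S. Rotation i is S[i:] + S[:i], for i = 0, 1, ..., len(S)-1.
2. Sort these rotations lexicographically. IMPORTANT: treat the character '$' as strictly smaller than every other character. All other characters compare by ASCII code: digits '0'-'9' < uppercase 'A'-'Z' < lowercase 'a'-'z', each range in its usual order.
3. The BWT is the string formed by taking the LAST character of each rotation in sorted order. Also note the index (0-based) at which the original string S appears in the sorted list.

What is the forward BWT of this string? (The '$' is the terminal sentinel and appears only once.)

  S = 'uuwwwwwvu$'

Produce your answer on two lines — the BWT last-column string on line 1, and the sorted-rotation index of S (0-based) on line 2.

All 10 rotations (rotation i = S[i:]+S[:i]):
  rot[0] = uuwwwwwvu$
  rot[1] = uwwwwwvu$u
  rot[2] = wwwwwvu$uu
  rot[3] = wwwwvu$uuw
  rot[4] = wwwvu$uuww
  rot[5] = wwvu$uuwww
  rot[6] = wvu$uuwwww
  rot[7] = vu$uuwwwww
  rot[8] = u$uuwwwwwv
  rot[9] = $uuwwwwwvu
Sorted (with $ < everything):
  sorted[0] = $uuwwwwwvu  (last char: 'u')
  sorted[1] = u$uuwwwwwv  (last char: 'v')
  sorted[2] = uuwwwwwvu$  (last char: '$')
  sorted[3] = uwwwwwvu$u  (last char: 'u')
  sorted[4] = vu$uuwwwww  (last char: 'w')
  sorted[5] = wvu$uuwwww  (last char: 'w')
  sorted[6] = wwvu$uuwww  (last char: 'w')
  sorted[7] = wwwvu$uuww  (last char: 'w')
  sorted[8] = wwwwvu$uuw  (last char: 'w')
  sorted[9] = wwwwwvu$uu  (last char: 'u')
Last column: uv$uwwwwwu
Original string S is at sorted index 2

Answer: uv$uwwwwwu
2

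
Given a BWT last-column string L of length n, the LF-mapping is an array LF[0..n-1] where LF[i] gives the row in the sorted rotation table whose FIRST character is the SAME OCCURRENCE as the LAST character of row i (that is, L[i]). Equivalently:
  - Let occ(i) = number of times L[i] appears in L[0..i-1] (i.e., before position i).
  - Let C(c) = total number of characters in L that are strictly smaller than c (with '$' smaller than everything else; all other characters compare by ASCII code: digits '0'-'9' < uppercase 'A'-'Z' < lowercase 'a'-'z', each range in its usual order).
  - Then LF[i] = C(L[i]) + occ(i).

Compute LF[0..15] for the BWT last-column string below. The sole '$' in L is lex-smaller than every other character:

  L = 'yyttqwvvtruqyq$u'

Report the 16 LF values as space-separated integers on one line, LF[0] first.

Char counts: '$':1, 'q':3, 'r':1, 't':3, 'u':2, 'v':2, 'w':1, 'y':3
C (first-col start): C('$')=0, C('q')=1, C('r')=4, C('t')=5, C('u')=8, C('v')=10, C('w')=12, C('y')=13
L[0]='y': occ=0, LF[0]=C('y')+0=13+0=13
L[1]='y': occ=1, LF[1]=C('y')+1=13+1=14
L[2]='t': occ=0, LF[2]=C('t')+0=5+0=5
L[3]='t': occ=1, LF[3]=C('t')+1=5+1=6
L[4]='q': occ=0, LF[4]=C('q')+0=1+0=1
L[5]='w': occ=0, LF[5]=C('w')+0=12+0=12
L[6]='v': occ=0, LF[6]=C('v')+0=10+0=10
L[7]='v': occ=1, LF[7]=C('v')+1=10+1=11
L[8]='t': occ=2, LF[8]=C('t')+2=5+2=7
L[9]='r': occ=0, LF[9]=C('r')+0=4+0=4
L[10]='u': occ=0, LF[10]=C('u')+0=8+0=8
L[11]='q': occ=1, LF[11]=C('q')+1=1+1=2
L[12]='y': occ=2, LF[12]=C('y')+2=13+2=15
L[13]='q': occ=2, LF[13]=C('q')+2=1+2=3
L[14]='$': occ=0, LF[14]=C('$')+0=0+0=0
L[15]='u': occ=1, LF[15]=C('u')+1=8+1=9

Answer: 13 14 5 6 1 12 10 11 7 4 8 2 15 3 0 9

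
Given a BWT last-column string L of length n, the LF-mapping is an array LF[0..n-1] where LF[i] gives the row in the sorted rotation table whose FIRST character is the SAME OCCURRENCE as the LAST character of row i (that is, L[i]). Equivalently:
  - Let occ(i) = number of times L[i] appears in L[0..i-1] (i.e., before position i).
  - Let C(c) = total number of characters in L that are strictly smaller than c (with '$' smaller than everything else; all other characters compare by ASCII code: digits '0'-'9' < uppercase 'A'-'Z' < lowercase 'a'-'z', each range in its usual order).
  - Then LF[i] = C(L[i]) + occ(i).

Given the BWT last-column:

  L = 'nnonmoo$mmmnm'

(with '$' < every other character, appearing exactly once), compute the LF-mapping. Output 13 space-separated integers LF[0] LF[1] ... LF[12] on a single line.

Char counts: '$':1, 'm':5, 'n':4, 'o':3
C (first-col start): C('$')=0, C('m')=1, C('n')=6, C('o')=10
L[0]='n': occ=0, LF[0]=C('n')+0=6+0=6
L[1]='n': occ=1, LF[1]=C('n')+1=6+1=7
L[2]='o': occ=0, LF[2]=C('o')+0=10+0=10
L[3]='n': occ=2, LF[3]=C('n')+2=6+2=8
L[4]='m': occ=0, LF[4]=C('m')+0=1+0=1
L[5]='o': occ=1, LF[5]=C('o')+1=10+1=11
L[6]='o': occ=2, LF[6]=C('o')+2=10+2=12
L[7]='$': occ=0, LF[7]=C('$')+0=0+0=0
L[8]='m': occ=1, LF[8]=C('m')+1=1+1=2
L[9]='m': occ=2, LF[9]=C('m')+2=1+2=3
L[10]='m': occ=3, LF[10]=C('m')+3=1+3=4
L[11]='n': occ=3, LF[11]=C('n')+3=6+3=9
L[12]='m': occ=4, LF[12]=C('m')+4=1+4=5

Answer: 6 7 10 8 1 11 12 0 2 3 4 9 5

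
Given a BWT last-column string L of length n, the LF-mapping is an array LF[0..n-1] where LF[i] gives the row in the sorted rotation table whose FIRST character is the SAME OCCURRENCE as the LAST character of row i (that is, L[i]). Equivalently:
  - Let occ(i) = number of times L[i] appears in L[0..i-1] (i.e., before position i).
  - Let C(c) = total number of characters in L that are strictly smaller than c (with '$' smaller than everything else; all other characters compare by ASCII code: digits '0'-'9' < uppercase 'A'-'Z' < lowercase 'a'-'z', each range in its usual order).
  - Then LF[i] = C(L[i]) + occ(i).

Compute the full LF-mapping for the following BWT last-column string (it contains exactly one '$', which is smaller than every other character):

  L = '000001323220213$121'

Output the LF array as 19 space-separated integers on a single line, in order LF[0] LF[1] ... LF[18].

Answer: 1 2 3 4 5 7 16 11 17 12 13 6 14 8 18 0 9 15 10

Derivation:
Char counts: '$':1, '0':6, '1':4, '2':5, '3':3
C (first-col start): C('$')=0, C('0')=1, C('1')=7, C('2')=11, C('3')=16
L[0]='0': occ=0, LF[0]=C('0')+0=1+0=1
L[1]='0': occ=1, LF[1]=C('0')+1=1+1=2
L[2]='0': occ=2, LF[2]=C('0')+2=1+2=3
L[3]='0': occ=3, LF[3]=C('0')+3=1+3=4
L[4]='0': occ=4, LF[4]=C('0')+4=1+4=5
L[5]='1': occ=0, LF[5]=C('1')+0=7+0=7
L[6]='3': occ=0, LF[6]=C('3')+0=16+0=16
L[7]='2': occ=0, LF[7]=C('2')+0=11+0=11
L[8]='3': occ=1, LF[8]=C('3')+1=16+1=17
L[9]='2': occ=1, LF[9]=C('2')+1=11+1=12
L[10]='2': occ=2, LF[10]=C('2')+2=11+2=13
L[11]='0': occ=5, LF[11]=C('0')+5=1+5=6
L[12]='2': occ=3, LF[12]=C('2')+3=11+3=14
L[13]='1': occ=1, LF[13]=C('1')+1=7+1=8
L[14]='3': occ=2, LF[14]=C('3')+2=16+2=18
L[15]='$': occ=0, LF[15]=C('$')+0=0+0=0
L[16]='1': occ=2, LF[16]=C('1')+2=7+2=9
L[17]='2': occ=4, LF[17]=C('2')+4=11+4=15
L[18]='1': occ=3, LF[18]=C('1')+3=7+3=10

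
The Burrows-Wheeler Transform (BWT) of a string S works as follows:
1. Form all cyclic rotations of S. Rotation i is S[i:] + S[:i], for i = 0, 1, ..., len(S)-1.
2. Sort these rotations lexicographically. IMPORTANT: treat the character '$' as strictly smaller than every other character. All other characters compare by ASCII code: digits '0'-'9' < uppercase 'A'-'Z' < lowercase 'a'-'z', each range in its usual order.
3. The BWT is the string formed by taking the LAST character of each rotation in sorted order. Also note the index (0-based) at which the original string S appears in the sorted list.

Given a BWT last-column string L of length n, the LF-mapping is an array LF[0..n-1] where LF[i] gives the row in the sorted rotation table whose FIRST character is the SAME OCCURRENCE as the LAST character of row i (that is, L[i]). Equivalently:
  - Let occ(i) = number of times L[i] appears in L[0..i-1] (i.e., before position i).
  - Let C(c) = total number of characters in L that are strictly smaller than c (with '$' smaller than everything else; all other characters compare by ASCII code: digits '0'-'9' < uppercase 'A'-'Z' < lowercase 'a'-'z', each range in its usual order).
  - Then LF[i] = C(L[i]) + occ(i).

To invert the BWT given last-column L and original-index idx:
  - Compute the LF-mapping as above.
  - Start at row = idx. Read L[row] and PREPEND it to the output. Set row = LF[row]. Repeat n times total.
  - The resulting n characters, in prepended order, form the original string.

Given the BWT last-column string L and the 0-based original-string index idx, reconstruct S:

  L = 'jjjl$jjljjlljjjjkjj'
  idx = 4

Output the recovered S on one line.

Answer: jjjjjljkljjjljljjj$

Derivation:
LF mapping: 1 2 3 15 0 4 5 16 6 7 17 18 8 9 10 11 14 12 13
Walk LF starting at row 4, prepending L[row]:
  step 1: row=4, L[4]='$', prepend. Next row=LF[4]=0
  step 2: row=0, L[0]='j', prepend. Next row=LF[0]=1
  step 3: row=1, L[1]='j', prepend. Next row=LF[1]=2
  step 4: row=2, L[2]='j', prepend. Next row=LF[2]=3
  step 5: row=3, L[3]='l', prepend. Next row=LF[3]=15
  step 6: row=15, L[15]='j', prepend. Next row=LF[15]=11
  step 7: row=11, L[11]='l', prepend. Next row=LF[11]=18
  step 8: row=18, L[18]='j', prepend. Next row=LF[18]=13
  step 9: row=13, L[13]='j', prepend. Next row=LF[13]=9
  step 10: row=9, L[9]='j', prepend. Next row=LF[9]=7
  step 11: row=7, L[7]='l', prepend. Next row=LF[7]=16
  step 12: row=16, L[16]='k', prepend. Next row=LF[16]=14
  step 13: row=14, L[14]='j', prepend. Next row=LF[14]=10
  step 14: row=10, L[10]='l', prepend. Next row=LF[10]=17
  step 15: row=17, L[17]='j', prepend. Next row=LF[17]=12
  step 16: row=12, L[12]='j', prepend. Next row=LF[12]=8
  step 17: row=8, L[8]='j', prepend. Next row=LF[8]=6
  step 18: row=6, L[6]='j', prepend. Next row=LF[6]=5
  step 19: row=5, L[5]='j', prepend. Next row=LF[5]=4
Reversed output: jjjjjljkljjjljljjj$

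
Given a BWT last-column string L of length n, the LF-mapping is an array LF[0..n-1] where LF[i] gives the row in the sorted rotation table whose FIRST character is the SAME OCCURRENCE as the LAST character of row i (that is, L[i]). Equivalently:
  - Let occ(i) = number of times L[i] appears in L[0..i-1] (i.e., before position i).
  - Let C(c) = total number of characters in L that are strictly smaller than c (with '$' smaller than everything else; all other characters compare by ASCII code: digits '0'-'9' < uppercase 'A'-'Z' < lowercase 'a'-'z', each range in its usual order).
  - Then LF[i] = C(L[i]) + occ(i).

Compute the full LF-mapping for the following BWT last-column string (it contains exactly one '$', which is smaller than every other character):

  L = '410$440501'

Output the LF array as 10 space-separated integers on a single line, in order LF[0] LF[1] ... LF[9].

Answer: 6 4 1 0 7 8 2 9 3 5

Derivation:
Char counts: '$':1, '0':3, '1':2, '4':3, '5':1
C (first-col start): C('$')=0, C('0')=1, C('1')=4, C('4')=6, C('5')=9
L[0]='4': occ=0, LF[0]=C('4')+0=6+0=6
L[1]='1': occ=0, LF[1]=C('1')+0=4+0=4
L[2]='0': occ=0, LF[2]=C('0')+0=1+0=1
L[3]='$': occ=0, LF[3]=C('$')+0=0+0=0
L[4]='4': occ=1, LF[4]=C('4')+1=6+1=7
L[5]='4': occ=2, LF[5]=C('4')+2=6+2=8
L[6]='0': occ=1, LF[6]=C('0')+1=1+1=2
L[7]='5': occ=0, LF[7]=C('5')+0=9+0=9
L[8]='0': occ=2, LF[8]=C('0')+2=1+2=3
L[9]='1': occ=1, LF[9]=C('1')+1=4+1=5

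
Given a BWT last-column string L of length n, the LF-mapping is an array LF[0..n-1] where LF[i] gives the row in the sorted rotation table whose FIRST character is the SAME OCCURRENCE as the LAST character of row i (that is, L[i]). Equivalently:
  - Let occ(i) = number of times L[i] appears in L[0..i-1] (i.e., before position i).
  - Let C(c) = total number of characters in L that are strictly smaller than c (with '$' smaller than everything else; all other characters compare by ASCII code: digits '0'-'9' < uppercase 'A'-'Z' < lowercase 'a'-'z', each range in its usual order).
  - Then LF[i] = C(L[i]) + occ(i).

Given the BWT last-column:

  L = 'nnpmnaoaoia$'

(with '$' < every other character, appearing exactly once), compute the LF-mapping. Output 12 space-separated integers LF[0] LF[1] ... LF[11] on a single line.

Answer: 6 7 11 5 8 1 9 2 10 4 3 0

Derivation:
Char counts: '$':1, 'a':3, 'i':1, 'm':1, 'n':3, 'o':2, 'p':1
C (first-col start): C('$')=0, C('a')=1, C('i')=4, C('m')=5, C('n')=6, C('o')=9, C('p')=11
L[0]='n': occ=0, LF[0]=C('n')+0=6+0=6
L[1]='n': occ=1, LF[1]=C('n')+1=6+1=7
L[2]='p': occ=0, LF[2]=C('p')+0=11+0=11
L[3]='m': occ=0, LF[3]=C('m')+0=5+0=5
L[4]='n': occ=2, LF[4]=C('n')+2=6+2=8
L[5]='a': occ=0, LF[5]=C('a')+0=1+0=1
L[6]='o': occ=0, LF[6]=C('o')+0=9+0=9
L[7]='a': occ=1, LF[7]=C('a')+1=1+1=2
L[8]='o': occ=1, LF[8]=C('o')+1=9+1=10
L[9]='i': occ=0, LF[9]=C('i')+0=4+0=4
L[10]='a': occ=2, LF[10]=C('a')+2=1+2=3
L[11]='$': occ=0, LF[11]=C('$')+0=0+0=0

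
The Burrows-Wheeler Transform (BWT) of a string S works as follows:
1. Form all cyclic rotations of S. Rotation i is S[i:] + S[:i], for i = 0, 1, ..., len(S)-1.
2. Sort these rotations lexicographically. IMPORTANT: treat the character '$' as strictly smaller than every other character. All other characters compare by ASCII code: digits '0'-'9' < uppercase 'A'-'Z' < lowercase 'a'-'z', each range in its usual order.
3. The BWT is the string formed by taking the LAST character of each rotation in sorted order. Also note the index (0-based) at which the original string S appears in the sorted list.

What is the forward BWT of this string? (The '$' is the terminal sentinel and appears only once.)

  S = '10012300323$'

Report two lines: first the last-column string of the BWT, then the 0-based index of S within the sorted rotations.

Answer: 31300$031220
5

Derivation:
All 12 rotations (rotation i = S[i:]+S[:i]):
  rot[0] = 10012300323$
  rot[1] = 0012300323$1
  rot[2] = 012300323$10
  rot[3] = 12300323$100
  rot[4] = 2300323$1001
  rot[5] = 300323$10012
  rot[6] = 00323$100123
  rot[7] = 0323$1001230
  rot[8] = 323$10012300
  rot[9] = 23$100123003
  rot[10] = 3$1001230032
  rot[11] = $10012300323
Sorted (with $ < everything):
  sorted[0] = $10012300323  (last char: '3')
  sorted[1] = 0012300323$1  (last char: '1')
  sorted[2] = 00323$100123  (last char: '3')
  sorted[3] = 012300323$10  (last char: '0')
  sorted[4] = 0323$1001230  (last char: '0')
  sorted[5] = 10012300323$  (last char: '$')
  sorted[6] = 12300323$100  (last char: '0')
  sorted[7] = 23$100123003  (last char: '3')
  sorted[8] = 2300323$1001  (last char: '1')
  sorted[9] = 3$1001230032  (last char: '2')
  sorted[10] = 300323$10012  (last char: '2')
  sorted[11] = 323$10012300  (last char: '0')
Last column: 31300$031220
Original string S is at sorted index 5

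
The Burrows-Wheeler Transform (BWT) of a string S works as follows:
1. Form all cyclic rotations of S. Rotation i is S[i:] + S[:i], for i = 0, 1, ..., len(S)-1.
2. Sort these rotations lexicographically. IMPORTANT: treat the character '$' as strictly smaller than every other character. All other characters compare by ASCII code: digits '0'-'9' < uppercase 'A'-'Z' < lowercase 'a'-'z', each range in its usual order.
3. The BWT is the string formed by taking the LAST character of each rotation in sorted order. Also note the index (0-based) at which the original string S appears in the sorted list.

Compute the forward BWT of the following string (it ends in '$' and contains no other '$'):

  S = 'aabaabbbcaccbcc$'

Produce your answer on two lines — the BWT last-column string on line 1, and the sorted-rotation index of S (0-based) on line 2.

Answer: c$baacaabbccbcba
1

Derivation:
All 16 rotations (rotation i = S[i:]+S[:i]):
  rot[0] = aabaabbbcaccbcc$
  rot[1] = abaabbbcaccbcc$a
  rot[2] = baabbbcaccbcc$aa
  rot[3] = aabbbcaccbcc$aab
  rot[4] = abbbcaccbcc$aaba
  rot[5] = bbbcaccbcc$aabaa
  rot[6] = bbcaccbcc$aabaab
  rot[7] = bcaccbcc$aabaabb
  rot[8] = caccbcc$aabaabbb
  rot[9] = accbcc$aabaabbbc
  rot[10] = ccbcc$aabaabbbca
  rot[11] = cbcc$aabaabbbcac
  rot[12] = bcc$aabaabbbcacc
  rot[13] = cc$aabaabbbcaccb
  rot[14] = c$aabaabbbcaccbc
  rot[15] = $aabaabbbcaccbcc
Sorted (with $ < everything):
  sorted[0] = $aabaabbbcaccbcc  (last char: 'c')
  sorted[1] = aabaabbbcaccbcc$  (last char: '$')
  sorted[2] = aabbbcaccbcc$aab  (last char: 'b')
  sorted[3] = abaabbbcaccbcc$a  (last char: 'a')
  sorted[4] = abbbcaccbcc$aaba  (last char: 'a')
  sorted[5] = accbcc$aabaabbbc  (last char: 'c')
  sorted[6] = baabbbcaccbcc$aa  (last char: 'a')
  sorted[7] = bbbcaccbcc$aabaa  (last char: 'a')
  sorted[8] = bbcaccbcc$aabaab  (last char: 'b')
  sorted[9] = bcaccbcc$aabaabb  (last char: 'b')
  sorted[10] = bcc$aabaabbbcacc  (last char: 'c')
  sorted[11] = c$aabaabbbcaccbc  (last char: 'c')
  sorted[12] = caccbcc$aabaabbb  (last char: 'b')
  sorted[13] = cbcc$aabaabbbcac  (last char: 'c')
  sorted[14] = cc$aabaabbbcaccb  (last char: 'b')
  sorted[15] = ccbcc$aabaabbbca  (last char: 'a')
Last column: c$baacaabbccbcba
Original string S is at sorted index 1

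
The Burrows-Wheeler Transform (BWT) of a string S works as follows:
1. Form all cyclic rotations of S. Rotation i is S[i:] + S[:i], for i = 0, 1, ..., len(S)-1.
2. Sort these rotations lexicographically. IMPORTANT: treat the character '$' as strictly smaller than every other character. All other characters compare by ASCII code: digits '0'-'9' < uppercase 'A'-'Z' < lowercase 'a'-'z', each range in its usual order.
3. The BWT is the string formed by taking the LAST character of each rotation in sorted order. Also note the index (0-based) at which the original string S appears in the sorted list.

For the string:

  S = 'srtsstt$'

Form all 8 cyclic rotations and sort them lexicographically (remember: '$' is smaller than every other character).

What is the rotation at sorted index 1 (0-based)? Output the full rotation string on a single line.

Answer: rtsstt$s

Derivation:
All 8 rotations (rotation i = S[i:]+S[:i]):
  rot[0] = srtsstt$
  rot[1] = rtsstt$s
  rot[2] = tsstt$sr
  rot[3] = sstt$srt
  rot[4] = stt$srts
  rot[5] = tt$srtss
  rot[6] = t$srtsst
  rot[7] = $srtsstt
Sorted (with $ < everything):
  sorted[0] = $srtsstt
  sorted[1] = rtsstt$s
  sorted[2] = srtsstt$
  sorted[3] = sstt$srt
  sorted[4] = stt$srts
  sorted[5] = t$srtsst
  sorted[6] = tsstt$sr
  sorted[7] = tt$srtss
sorted[1] = rtsstt$s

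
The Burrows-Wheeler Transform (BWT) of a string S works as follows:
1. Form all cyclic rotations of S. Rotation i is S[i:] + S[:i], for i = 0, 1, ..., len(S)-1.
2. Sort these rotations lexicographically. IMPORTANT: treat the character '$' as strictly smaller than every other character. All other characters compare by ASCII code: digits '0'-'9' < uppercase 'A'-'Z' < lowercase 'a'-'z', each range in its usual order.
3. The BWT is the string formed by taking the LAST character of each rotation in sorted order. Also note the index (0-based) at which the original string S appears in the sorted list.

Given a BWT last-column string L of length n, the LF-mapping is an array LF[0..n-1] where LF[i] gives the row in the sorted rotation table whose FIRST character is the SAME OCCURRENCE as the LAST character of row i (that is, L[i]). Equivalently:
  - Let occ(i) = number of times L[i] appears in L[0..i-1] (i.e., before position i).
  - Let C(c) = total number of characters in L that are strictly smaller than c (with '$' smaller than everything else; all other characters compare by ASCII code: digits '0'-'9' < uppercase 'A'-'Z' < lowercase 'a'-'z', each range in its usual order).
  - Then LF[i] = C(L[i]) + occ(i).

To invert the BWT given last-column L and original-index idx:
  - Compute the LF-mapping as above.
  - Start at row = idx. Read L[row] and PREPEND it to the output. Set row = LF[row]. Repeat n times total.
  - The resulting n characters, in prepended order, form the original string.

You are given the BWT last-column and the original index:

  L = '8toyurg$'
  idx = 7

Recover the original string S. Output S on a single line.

LF mapping: 1 5 3 7 6 4 2 0
Walk LF starting at row 7, prepending L[row]:
  step 1: row=7, L[7]='$', prepend. Next row=LF[7]=0
  step 2: row=0, L[0]='8', prepend. Next row=LF[0]=1
  step 3: row=1, L[1]='t', prepend. Next row=LF[1]=5
  step 4: row=5, L[5]='r', prepend. Next row=LF[5]=4
  step 5: row=4, L[4]='u', prepend. Next row=LF[4]=6
  step 6: row=6, L[6]='g', prepend. Next row=LF[6]=2
  step 7: row=2, L[2]='o', prepend. Next row=LF[2]=3
  step 8: row=3, L[3]='y', prepend. Next row=LF[3]=7
Reversed output: yogurt8$

Answer: yogurt8$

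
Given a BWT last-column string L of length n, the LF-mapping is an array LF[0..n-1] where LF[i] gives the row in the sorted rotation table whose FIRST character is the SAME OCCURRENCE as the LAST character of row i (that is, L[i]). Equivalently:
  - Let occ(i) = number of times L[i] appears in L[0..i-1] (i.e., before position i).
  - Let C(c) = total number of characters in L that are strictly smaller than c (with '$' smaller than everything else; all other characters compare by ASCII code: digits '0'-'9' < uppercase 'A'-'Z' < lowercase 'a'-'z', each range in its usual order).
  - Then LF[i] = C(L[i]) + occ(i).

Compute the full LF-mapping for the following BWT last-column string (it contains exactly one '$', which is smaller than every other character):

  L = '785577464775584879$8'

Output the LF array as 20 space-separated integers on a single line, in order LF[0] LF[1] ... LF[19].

Answer: 9 15 4 5 10 11 1 8 2 12 13 6 7 16 3 17 14 19 0 18

Derivation:
Char counts: '$':1, '4':3, '5':4, '6':1, '7':6, '8':4, '9':1
C (first-col start): C('$')=0, C('4')=1, C('5')=4, C('6')=8, C('7')=9, C('8')=15, C('9')=19
L[0]='7': occ=0, LF[0]=C('7')+0=9+0=9
L[1]='8': occ=0, LF[1]=C('8')+0=15+0=15
L[2]='5': occ=0, LF[2]=C('5')+0=4+0=4
L[3]='5': occ=1, LF[3]=C('5')+1=4+1=5
L[4]='7': occ=1, LF[4]=C('7')+1=9+1=10
L[5]='7': occ=2, LF[5]=C('7')+2=9+2=11
L[6]='4': occ=0, LF[6]=C('4')+0=1+0=1
L[7]='6': occ=0, LF[7]=C('6')+0=8+0=8
L[8]='4': occ=1, LF[8]=C('4')+1=1+1=2
L[9]='7': occ=3, LF[9]=C('7')+3=9+3=12
L[10]='7': occ=4, LF[10]=C('7')+4=9+4=13
L[11]='5': occ=2, LF[11]=C('5')+2=4+2=6
L[12]='5': occ=3, LF[12]=C('5')+3=4+3=7
L[13]='8': occ=1, LF[13]=C('8')+1=15+1=16
L[14]='4': occ=2, LF[14]=C('4')+2=1+2=3
L[15]='8': occ=2, LF[15]=C('8')+2=15+2=17
L[16]='7': occ=5, LF[16]=C('7')+5=9+5=14
L[17]='9': occ=0, LF[17]=C('9')+0=19+0=19
L[18]='$': occ=0, LF[18]=C('$')+0=0+0=0
L[19]='8': occ=3, LF[19]=C('8')+3=15+3=18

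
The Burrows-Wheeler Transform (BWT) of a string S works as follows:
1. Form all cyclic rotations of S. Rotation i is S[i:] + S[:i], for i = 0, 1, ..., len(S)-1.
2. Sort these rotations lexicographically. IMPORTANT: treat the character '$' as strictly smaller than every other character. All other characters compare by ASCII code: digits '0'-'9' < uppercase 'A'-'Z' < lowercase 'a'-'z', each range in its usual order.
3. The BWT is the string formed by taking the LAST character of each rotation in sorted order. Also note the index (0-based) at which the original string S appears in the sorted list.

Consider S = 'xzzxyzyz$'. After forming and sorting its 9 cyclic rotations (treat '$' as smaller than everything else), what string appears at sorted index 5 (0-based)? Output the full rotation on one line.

Answer: z$xzzxyzy

Derivation:
All 9 rotations (rotation i = S[i:]+S[:i]):
  rot[0] = xzzxyzyz$
  rot[1] = zzxyzyz$x
  rot[2] = zxyzyz$xz
  rot[3] = xyzyz$xzz
  rot[4] = yzyz$xzzx
  rot[5] = zyz$xzzxy
  rot[6] = yz$xzzxyz
  rot[7] = z$xzzxyzy
  rot[8] = $xzzxyzyz
Sorted (with $ < everything):
  sorted[0] = $xzzxyzyz
  sorted[1] = xyzyz$xzz
  sorted[2] = xzzxyzyz$
  sorted[3] = yz$xzzxyz
  sorted[4] = yzyz$xzzx
  sorted[5] = z$xzzxyzy
  sorted[6] = zxyzyz$xz
  sorted[7] = zyz$xzzxy
  sorted[8] = zzxyzyz$x
sorted[5] = z$xzzxyzy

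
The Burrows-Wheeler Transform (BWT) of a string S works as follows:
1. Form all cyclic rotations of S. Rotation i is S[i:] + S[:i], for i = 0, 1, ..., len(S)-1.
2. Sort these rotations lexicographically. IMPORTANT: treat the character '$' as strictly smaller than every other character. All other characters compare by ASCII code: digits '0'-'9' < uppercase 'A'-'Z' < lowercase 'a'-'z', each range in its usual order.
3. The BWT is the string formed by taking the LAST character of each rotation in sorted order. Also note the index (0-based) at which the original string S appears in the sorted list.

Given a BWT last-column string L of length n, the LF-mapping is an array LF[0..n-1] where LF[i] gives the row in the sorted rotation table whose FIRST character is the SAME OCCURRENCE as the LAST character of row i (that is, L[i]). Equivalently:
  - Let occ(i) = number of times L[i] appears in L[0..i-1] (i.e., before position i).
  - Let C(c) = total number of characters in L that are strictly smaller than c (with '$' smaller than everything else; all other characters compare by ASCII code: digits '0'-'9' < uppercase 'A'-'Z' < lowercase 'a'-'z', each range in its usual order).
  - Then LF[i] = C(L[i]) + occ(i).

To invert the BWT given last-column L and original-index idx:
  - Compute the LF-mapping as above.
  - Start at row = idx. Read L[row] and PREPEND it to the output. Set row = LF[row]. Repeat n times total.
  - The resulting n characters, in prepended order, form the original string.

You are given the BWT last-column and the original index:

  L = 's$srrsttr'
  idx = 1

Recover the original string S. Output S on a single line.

LF mapping: 4 0 5 1 2 6 7 8 3
Walk LF starting at row 1, prepending L[row]:
  step 1: row=1, L[1]='$', prepend. Next row=LF[1]=0
  step 2: row=0, L[0]='s', prepend. Next row=LF[0]=4
  step 3: row=4, L[4]='r', prepend. Next row=LF[4]=2
  step 4: row=2, L[2]='s', prepend. Next row=LF[2]=5
  step 5: row=5, L[5]='s', prepend. Next row=LF[5]=6
  step 6: row=6, L[6]='t', prepend. Next row=LF[6]=7
  step 7: row=7, L[7]='t', prepend. Next row=LF[7]=8
  step 8: row=8, L[8]='r', prepend. Next row=LF[8]=3
  step 9: row=3, L[3]='r', prepend. Next row=LF[3]=1
Reversed output: rrttssrs$

Answer: rrttssrs$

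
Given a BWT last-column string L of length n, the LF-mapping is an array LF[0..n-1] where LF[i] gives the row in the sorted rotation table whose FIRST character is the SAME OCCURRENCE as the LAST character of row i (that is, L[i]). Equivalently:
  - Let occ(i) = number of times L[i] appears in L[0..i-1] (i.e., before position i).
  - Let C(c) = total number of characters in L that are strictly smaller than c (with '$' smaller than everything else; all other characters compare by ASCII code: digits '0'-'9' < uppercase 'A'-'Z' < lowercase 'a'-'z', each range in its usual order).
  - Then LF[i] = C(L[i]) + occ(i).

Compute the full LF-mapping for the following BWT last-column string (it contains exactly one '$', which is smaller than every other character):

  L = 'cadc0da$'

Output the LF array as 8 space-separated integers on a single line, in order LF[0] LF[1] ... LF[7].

Char counts: '$':1, '0':1, 'a':2, 'c':2, 'd':2
C (first-col start): C('$')=0, C('0')=1, C('a')=2, C('c')=4, C('d')=6
L[0]='c': occ=0, LF[0]=C('c')+0=4+0=4
L[1]='a': occ=0, LF[1]=C('a')+0=2+0=2
L[2]='d': occ=0, LF[2]=C('d')+0=6+0=6
L[3]='c': occ=1, LF[3]=C('c')+1=4+1=5
L[4]='0': occ=0, LF[4]=C('0')+0=1+0=1
L[5]='d': occ=1, LF[5]=C('d')+1=6+1=7
L[6]='a': occ=1, LF[6]=C('a')+1=2+1=3
L[7]='$': occ=0, LF[7]=C('$')+0=0+0=0

Answer: 4 2 6 5 1 7 3 0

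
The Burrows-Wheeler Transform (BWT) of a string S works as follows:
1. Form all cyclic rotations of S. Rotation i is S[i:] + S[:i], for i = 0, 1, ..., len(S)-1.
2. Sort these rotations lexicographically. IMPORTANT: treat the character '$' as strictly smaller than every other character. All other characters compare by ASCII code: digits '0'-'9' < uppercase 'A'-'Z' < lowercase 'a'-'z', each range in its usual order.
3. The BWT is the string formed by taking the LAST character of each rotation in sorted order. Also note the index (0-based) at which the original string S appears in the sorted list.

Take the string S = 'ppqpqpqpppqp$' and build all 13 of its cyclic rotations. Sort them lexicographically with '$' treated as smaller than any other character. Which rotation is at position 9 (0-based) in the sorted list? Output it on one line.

Answer: qp$ppqpqpqppp

Derivation:
All 13 rotations (rotation i = S[i:]+S[:i]):
  rot[0] = ppqpqpqpppqp$
  rot[1] = pqpqpqpppqp$p
  rot[2] = qpqpqpppqp$pp
  rot[3] = pqpqpppqp$ppq
  rot[4] = qpqpppqp$ppqp
  rot[5] = pqpppqp$ppqpq
  rot[6] = qpppqp$ppqpqp
  rot[7] = pppqp$ppqpqpq
  rot[8] = ppqp$ppqpqpqp
  rot[9] = pqp$ppqpqpqpp
  rot[10] = qp$ppqpqpqppp
  rot[11] = p$ppqpqpqpppq
  rot[12] = $ppqpqpqpppqp
Sorted (with $ < everything):
  sorted[0] = $ppqpqpqpppqp
  sorted[1] = p$ppqpqpqpppq
  sorted[2] = pppqp$ppqpqpq
  sorted[3] = ppqp$ppqpqpqp
  sorted[4] = ppqpqpqpppqp$
  sorted[5] = pqp$ppqpqpqpp
  sorted[6] = pqpppqp$ppqpq
  sorted[7] = pqpqpppqp$ppq
  sorted[8] = pqpqpqpppqp$p
  sorted[9] = qp$ppqpqpqppp
  sorted[10] = qpppqp$ppqpqp
  sorted[11] = qpqpppqp$ppqp
  sorted[12] = qpqpqpppqp$pp
sorted[9] = qp$ppqpqpqppp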